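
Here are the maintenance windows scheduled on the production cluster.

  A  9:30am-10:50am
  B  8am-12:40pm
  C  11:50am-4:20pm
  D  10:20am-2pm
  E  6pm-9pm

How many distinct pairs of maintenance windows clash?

5

Sorted by start: B, A, D, C, E.
A starts before B ends → B and A overlap.
D starts before B ends → B and D overlap.
C starts before B ends → B and C overlap.
E starts after B ends.
D starts before A ends → A and D overlap.
C starts after A ends — done with A.
C starts before D ends → D and C overlap.
E starts after D ends.
E starts after C ends.
Overlapping pairs: A & B, A & D, B & C, B & D, C & D — 5 in total.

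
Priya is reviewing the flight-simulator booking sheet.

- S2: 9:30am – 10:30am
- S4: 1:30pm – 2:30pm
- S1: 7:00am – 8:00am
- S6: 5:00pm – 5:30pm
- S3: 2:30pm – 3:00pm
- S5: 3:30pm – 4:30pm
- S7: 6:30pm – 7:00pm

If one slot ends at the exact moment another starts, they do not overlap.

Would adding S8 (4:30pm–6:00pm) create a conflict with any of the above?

S1: ends 8:00am at or before S8 starts 4:30pm → clear.
S2: ends 10:30am at or before S8 starts 4:30pm → clear.
S4: ends 2:30pm at or before S8 starts 4:30pm → clear.
S3: ends 3:00pm at or before S8 starts 4:30pm → clear.
S5: ends 4:30pm at or before S8 starts 4:30pm → clear.
S6: starts 5:00pm before S8 ends 6:00pm, and ends 5:30pm after S8 starts 4:30pm → overlap.
S7: starts 6:30pm at or after S8 ends 6:00pm → clear.
S8 overlaps S6.

Yes — it overlaps S6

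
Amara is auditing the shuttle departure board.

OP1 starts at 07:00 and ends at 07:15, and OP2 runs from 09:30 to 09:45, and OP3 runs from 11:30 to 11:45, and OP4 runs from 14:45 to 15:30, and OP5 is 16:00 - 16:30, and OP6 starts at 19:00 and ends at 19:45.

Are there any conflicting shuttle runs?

Two intervals overlap when each starts before the other ends.
Sorted by start: OP1, OP2, OP3, OP4, OP5, OP6.
OP2 starts after OP1 ends, so nothing later overlaps OP1 either.
OP3 starts after OP2 ends, so nothing later overlaps OP2 either.
OP4 starts after OP3 ends, so nothing later overlaps OP3 either.
OP5 starts after OP4 ends, so nothing later overlaps OP4 either.
OP6 starts after OP5 ends.
Every pair is clear; the schedule has no overlaps.

No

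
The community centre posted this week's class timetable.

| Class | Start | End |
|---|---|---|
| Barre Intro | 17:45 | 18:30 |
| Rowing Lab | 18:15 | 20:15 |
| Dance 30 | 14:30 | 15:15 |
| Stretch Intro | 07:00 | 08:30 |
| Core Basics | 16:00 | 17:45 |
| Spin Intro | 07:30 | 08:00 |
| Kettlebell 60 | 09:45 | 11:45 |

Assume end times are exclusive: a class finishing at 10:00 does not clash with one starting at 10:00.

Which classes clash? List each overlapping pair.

Barre Intro & Rowing Lab, Spin Intro & Stretch Intro

Sorted by start: Stretch Intro, Spin Intro, Kettlebell 60, Dance 30, Core Basics, Barre Intro, Rowing Lab.
Spin Intro starts before Stretch Intro ends → Stretch Intro and Spin Intro overlap.
Kettlebell 60 starts after Stretch Intro ends, so Stretch Intro has no further overlaps.
Kettlebell 60 starts after Spin Intro ends, so Spin Intro has no further overlaps.
Dance 30 starts after Kettlebell 60 ends, so Kettlebell 60 has no further overlaps.
Core Basics starts after Dance 30 ends, so Dance 30 has no further overlaps.
Barre Intro starts exactly when Core Basics ends (back-to-back, no overlap), so Core Basics has no further overlaps.
Rowing Lab starts before Barre Intro ends → Barre Intro and Rowing Lab overlap.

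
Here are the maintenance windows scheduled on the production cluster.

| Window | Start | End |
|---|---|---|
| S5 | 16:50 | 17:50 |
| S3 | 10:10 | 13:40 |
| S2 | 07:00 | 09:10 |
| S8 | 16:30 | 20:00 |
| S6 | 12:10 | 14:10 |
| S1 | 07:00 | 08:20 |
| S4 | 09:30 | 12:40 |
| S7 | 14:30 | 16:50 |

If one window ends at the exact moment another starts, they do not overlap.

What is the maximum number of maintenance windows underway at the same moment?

Walk through starts and ends in time order (an end at T is processed before a start at T):
07:00 start S1 → 1
07:00 start S2 → 2
08:20 end S1 → 1
09:10 end S2 → 0
09:30 start S4 → 1
10:10 start S3 → 2
12:10 start S6 → 3
12:40 end S4 → 2
13:40 end S3 → 1
14:10 end S6 → 0
14:30 start S7 → 1
16:30 start S8 → 2
16:50 end S7 → 1
16:50 start S5 → 2
17:50 end S5 → 1
20:00 end S8 → 0
Peak is 3, at 12:10 (S3, S4, S6).

3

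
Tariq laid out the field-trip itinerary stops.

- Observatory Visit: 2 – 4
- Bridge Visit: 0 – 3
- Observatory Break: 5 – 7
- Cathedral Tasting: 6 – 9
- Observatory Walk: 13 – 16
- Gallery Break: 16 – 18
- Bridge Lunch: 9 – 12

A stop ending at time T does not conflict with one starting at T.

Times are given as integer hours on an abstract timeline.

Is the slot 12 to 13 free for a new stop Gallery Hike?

Bridge Visit: ends 3 at or before Gallery Hike starts 12 → clear.
Observatory Visit: ends 4 at or before Gallery Hike starts 12 → clear.
Observatory Break: ends 7 at or before Gallery Hike starts 12 → clear.
Cathedral Tasting: ends 9 at or before Gallery Hike starts 12 → clear.
Bridge Lunch: ends 12 at or before Gallery Hike starts 12 → clear.
Observatory Walk: starts 13 at or after Gallery Hike ends 13 → clear.
Gallery Break: starts 16 at or after Gallery Hike ends 13 → clear.

Yes — the slot is free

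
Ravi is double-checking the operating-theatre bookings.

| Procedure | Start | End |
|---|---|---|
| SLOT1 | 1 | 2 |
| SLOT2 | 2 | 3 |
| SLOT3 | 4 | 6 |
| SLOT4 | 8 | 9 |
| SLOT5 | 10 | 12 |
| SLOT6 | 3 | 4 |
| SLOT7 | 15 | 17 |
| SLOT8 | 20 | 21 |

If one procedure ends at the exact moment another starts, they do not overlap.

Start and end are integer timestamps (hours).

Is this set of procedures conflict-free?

Yes

Sorted by start: SLOT1, SLOT2, SLOT6, SLOT3, SLOT4, SLOT5, SLOT7, SLOT8.
SLOT2 starts exactly when SLOT1 ends (back-to-back, no overlap) — done with SLOT1.
SLOT6 starts exactly when SLOT2 ends (back-to-back, no overlap) — done with SLOT2.
SLOT3 starts exactly when SLOT6 ends (back-to-back, no overlap) — done with SLOT6.
SLOT4 starts after SLOT3 ends — done with SLOT3.
SLOT5 starts after SLOT4 ends — done with SLOT4.
SLOT7 starts after SLOT5 ends — done with SLOT5.
SLOT8 starts after SLOT7 ends.
Every pair is clear; the schedule has no overlaps.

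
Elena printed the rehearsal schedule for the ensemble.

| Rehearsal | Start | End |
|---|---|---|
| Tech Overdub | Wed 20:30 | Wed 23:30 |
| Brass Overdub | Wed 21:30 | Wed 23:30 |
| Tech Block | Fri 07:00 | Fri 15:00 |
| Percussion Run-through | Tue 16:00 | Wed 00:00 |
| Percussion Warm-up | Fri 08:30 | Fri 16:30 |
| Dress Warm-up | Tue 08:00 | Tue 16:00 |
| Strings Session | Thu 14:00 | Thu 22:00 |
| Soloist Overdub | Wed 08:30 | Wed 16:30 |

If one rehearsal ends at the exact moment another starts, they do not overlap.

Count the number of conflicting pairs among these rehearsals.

Sorted by start: Dress Warm-up, Percussion Run-through, Soloist Overdub, Tech Overdub, Brass Overdub, Strings Session, Tech Block, Percussion Warm-up.
Percussion Run-through starts exactly when Dress Warm-up ends (back-to-back, no overlap), so nothing later overlaps Dress Warm-up either.
Soloist Overdub starts after Percussion Run-through ends, so nothing later overlaps Percussion Run-through either.
Tech Overdub starts after Soloist Overdub ends, so nothing later overlaps Soloist Overdub either.
Brass Overdub starts before Tech Overdub ends → Tech Overdub and Brass Overdub overlap.
Strings Session starts after Tech Overdub ends, so nothing later overlaps Tech Overdub either.
Strings Session starts after Brass Overdub ends, so nothing later overlaps Brass Overdub either.
Tech Block starts after Strings Session ends, so nothing later overlaps Strings Session either.
Percussion Warm-up starts before Tech Block ends → Tech Block and Percussion Warm-up overlap.
Overlapping pairs: Brass Overdub & Tech Overdub, Percussion Warm-up & Tech Block — 2 in total.

2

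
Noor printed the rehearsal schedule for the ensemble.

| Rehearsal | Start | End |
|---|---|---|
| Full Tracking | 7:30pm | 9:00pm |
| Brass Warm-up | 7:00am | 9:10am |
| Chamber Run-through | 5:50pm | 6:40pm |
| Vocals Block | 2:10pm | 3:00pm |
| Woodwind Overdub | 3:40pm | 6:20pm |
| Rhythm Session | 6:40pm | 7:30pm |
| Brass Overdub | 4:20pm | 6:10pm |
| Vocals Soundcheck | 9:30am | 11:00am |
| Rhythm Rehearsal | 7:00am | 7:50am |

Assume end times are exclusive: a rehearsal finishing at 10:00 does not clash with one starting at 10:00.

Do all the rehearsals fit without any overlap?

No

Sorted by start: Brass Warm-up, Rhythm Rehearsal, Vocals Soundcheck, Vocals Block, Woodwind Overdub, Brass Overdub, Chamber Run-through, Rhythm Session, Full Tracking.
Rhythm Rehearsal starts before Brass Warm-up ends → Brass Warm-up and Rhythm Rehearsal overlap.
That's a conflict, so the schedule is not conflict-free.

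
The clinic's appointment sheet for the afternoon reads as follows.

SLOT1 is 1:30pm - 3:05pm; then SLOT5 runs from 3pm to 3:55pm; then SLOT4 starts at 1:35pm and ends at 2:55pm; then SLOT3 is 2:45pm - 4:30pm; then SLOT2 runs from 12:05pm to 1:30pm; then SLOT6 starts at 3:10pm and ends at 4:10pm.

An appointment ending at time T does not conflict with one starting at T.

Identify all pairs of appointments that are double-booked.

Sorted by start: SLOT2, SLOT1, SLOT4, SLOT3, SLOT5, SLOT6.
SLOT1 starts exactly when SLOT2 ends (back-to-back, no overlap); SLOT2 is clear from here.
SLOT4 starts before SLOT1 ends → SLOT1 and SLOT4 overlap.
SLOT3 starts before SLOT1 ends → SLOT1 and SLOT3 overlap.
SLOT5 starts before SLOT1 ends → SLOT1 and SLOT5 overlap.
SLOT6 starts after SLOT1 ends.
SLOT3 starts before SLOT4 ends → SLOT4 and SLOT3 overlap.
SLOT5 starts after SLOT4 ends; SLOT4 is clear from here.
SLOT5 starts before SLOT3 ends → SLOT3 and SLOT5 overlap.
SLOT6 starts before SLOT3 ends → SLOT3 and SLOT6 overlap.
SLOT6 starts before SLOT5 ends → SLOT5 and SLOT6 overlap.

SLOT1 & SLOT3, SLOT1 & SLOT4, SLOT1 & SLOT5, SLOT3 & SLOT4, SLOT3 & SLOT5, SLOT3 & SLOT6, SLOT5 & SLOT6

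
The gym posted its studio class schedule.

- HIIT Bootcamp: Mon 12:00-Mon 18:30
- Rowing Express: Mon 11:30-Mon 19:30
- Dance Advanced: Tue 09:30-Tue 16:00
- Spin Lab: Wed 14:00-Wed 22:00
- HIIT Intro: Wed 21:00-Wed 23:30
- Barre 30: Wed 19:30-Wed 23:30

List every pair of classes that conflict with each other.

Sorted by start: Rowing Express, HIIT Bootcamp, Dance Advanced, Spin Lab, Barre 30, HIIT Intro.
HIIT Bootcamp starts before Rowing Express ends → Rowing Express and HIIT Bootcamp overlap.
Dance Advanced starts after Rowing Express ends, so nothing later overlaps Rowing Express either.
Dance Advanced starts after HIIT Bootcamp ends, so nothing later overlaps HIIT Bootcamp either.
Spin Lab starts after Dance Advanced ends, so nothing later overlaps Dance Advanced either.
Barre 30 starts before Spin Lab ends → Spin Lab and Barre 30 overlap.
HIIT Intro starts before Spin Lab ends → Spin Lab and HIIT Intro overlap.
HIIT Intro starts before Barre 30 ends → Barre 30 and HIIT Intro overlap.

Barre 30 & HIIT Intro, Barre 30 & Spin Lab, HIIT Bootcamp & Rowing Express, HIIT Intro & Spin Lab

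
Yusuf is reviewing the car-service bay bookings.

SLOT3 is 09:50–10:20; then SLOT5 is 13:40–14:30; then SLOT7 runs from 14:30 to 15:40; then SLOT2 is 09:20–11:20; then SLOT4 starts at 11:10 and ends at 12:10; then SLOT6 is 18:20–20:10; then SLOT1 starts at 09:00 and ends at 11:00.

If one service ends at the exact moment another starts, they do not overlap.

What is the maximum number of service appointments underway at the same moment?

Sweep the timeline, counting +1 at each start and −1 at each end (ends before starts at a tie):
09:00 start SLOT1 → 1
09:20 start SLOT2 → 2
09:50 start SLOT3 → 3
10:20 end SLOT3 → 2
11:00 end SLOT1 → 1
11:10 start SLOT4 → 2
11:20 end SLOT2 → 1
12:10 end SLOT4 → 0
13:40 start SLOT5 → 1
14:30 end SLOT5 → 0
14:30 start SLOT7 → 1
15:40 end SLOT7 → 0
18:20 start SLOT6 → 1
20:10 end SLOT6 → 0
Peak is 3, at 09:50 (SLOT1, SLOT2, SLOT3).

3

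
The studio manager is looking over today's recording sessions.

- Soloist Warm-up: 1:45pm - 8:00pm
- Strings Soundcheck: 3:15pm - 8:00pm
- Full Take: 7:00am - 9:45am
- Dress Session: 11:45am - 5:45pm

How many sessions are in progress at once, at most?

Walk through starts and ends in time order (an end at T is processed before a start at T):
7:00am start Full Take → 1
9:45am end Full Take → 0
11:45am start Dress Session → 1
1:45pm start Soloist Warm-up → 2
3:15pm start Strings Soundcheck → 3
5:45pm end Dress Session → 2
8:00pm end Soloist Warm-up → 1
8:00pm end Strings Soundcheck → 0
Peak is 3, at 3:15pm (Dress Session, Soloist Warm-up, Strings Soundcheck).

3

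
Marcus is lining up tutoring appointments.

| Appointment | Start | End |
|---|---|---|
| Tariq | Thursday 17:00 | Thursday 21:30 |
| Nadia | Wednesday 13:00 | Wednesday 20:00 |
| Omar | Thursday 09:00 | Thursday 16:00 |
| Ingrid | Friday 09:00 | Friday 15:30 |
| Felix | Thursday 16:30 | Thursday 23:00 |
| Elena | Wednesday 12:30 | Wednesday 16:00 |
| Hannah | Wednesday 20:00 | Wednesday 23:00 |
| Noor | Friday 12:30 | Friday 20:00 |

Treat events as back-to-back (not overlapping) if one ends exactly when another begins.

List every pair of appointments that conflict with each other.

Elena & Nadia, Felix & Tariq, Ingrid & Noor

Check each pair: they overlap iff neither finishes before the other starts.
Sorted by start: Elena, Nadia, Hannah, Omar, Felix, Tariq, Ingrid, Noor.
Nadia starts before Elena ends → Elena and Nadia overlap.
Hannah starts after Elena ends, so nothing later overlaps Elena either.
Hannah starts exactly when Nadia ends (back-to-back, no overlap), so nothing later overlaps Nadia either.
Omar starts after Hannah ends, so nothing later overlaps Hannah either.
Felix starts after Omar ends, so nothing later overlaps Omar either.
Tariq starts before Felix ends → Felix and Tariq overlap.
Ingrid starts after Felix ends, so nothing later overlaps Felix either.
Ingrid starts after Tariq ends, so nothing later overlaps Tariq either.
Noor starts before Ingrid ends → Ingrid and Noor overlap.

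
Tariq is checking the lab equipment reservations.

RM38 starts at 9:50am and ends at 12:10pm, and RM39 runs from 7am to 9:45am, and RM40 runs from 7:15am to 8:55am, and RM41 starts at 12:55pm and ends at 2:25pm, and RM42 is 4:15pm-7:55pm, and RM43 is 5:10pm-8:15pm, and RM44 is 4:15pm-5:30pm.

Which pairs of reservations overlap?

RM39 & RM40, RM42 & RM43, RM42 & RM44, RM43 & RM44

Check each pair: they overlap iff neither finishes before the other starts.
Sorted by start: RM39, RM40, RM38, RM41, RM42, RM44, RM43.
RM40 starts before RM39 ends → RM39 and RM40 overlap.
RM38 starts after RM39 ends, so nothing later overlaps RM39 either.
RM38 starts after RM40 ends, so nothing later overlaps RM40 either.
RM41 starts after RM38 ends, so nothing later overlaps RM38 either.
RM42 starts after RM41 ends, so nothing later overlaps RM41 either.
RM44 starts before RM42 ends → RM42 and RM44 overlap.
RM43 starts before RM42 ends → RM42 and RM43 overlap.
RM43 starts before RM44 ends → RM44 and RM43 overlap.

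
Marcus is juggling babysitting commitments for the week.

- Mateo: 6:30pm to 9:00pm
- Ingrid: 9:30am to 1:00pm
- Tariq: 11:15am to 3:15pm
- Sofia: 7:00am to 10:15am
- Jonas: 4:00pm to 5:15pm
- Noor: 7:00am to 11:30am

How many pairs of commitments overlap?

5

Sorted by start: Sofia, Noor, Ingrid, Tariq, Jonas, Mateo.
Noor starts before Sofia ends → Sofia and Noor overlap.
Ingrid starts before Sofia ends → Sofia and Ingrid overlap.
Tariq starts after Sofia ends — done with Sofia.
Ingrid starts before Noor ends → Noor and Ingrid overlap.
Tariq starts before Noor ends → Noor and Tariq overlap.
Jonas starts after Noor ends — done with Noor.
Tariq starts before Ingrid ends → Ingrid and Tariq overlap.
Jonas starts after Ingrid ends — done with Ingrid.
Jonas starts after Tariq ends — done with Tariq.
Mateo starts after Jonas ends.
Overlapping pairs: Ingrid & Noor, Ingrid & Sofia, Ingrid & Tariq, Noor & Sofia, Noor & Tariq — 5 in total.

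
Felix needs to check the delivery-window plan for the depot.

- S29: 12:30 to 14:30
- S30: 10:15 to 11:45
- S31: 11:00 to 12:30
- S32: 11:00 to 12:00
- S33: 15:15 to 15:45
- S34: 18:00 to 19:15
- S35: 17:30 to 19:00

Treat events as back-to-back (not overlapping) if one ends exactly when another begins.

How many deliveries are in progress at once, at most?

3

Walk through starts and ends in time order (an end at T is processed before a start at T):
10:15 start S30 → 1
11:00 start S31 → 2
11:00 start S32 → 3
11:45 end S30 → 2
12:00 end S32 → 1
12:30 end S31 → 0
12:30 start S29 → 1
14:30 end S29 → 0
15:15 start S33 → 1
15:45 end S33 → 0
17:30 start S35 → 1
18:00 start S34 → 2
19:00 end S35 → 1
19:15 end S34 → 0
Peak is 3, at 11:00 (S30, S31, S32).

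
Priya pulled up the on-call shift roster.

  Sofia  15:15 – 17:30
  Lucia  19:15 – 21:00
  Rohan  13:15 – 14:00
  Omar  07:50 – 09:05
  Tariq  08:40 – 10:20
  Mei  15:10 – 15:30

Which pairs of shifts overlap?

Mei & Sofia, Omar & Tariq

Sorted by start: Omar, Tariq, Rohan, Mei, Sofia, Lucia.
Tariq starts before Omar ends → Omar and Tariq overlap.
Rohan starts after Omar ends; Omar is clear from here.
Rohan starts after Tariq ends; Tariq is clear from here.
Mei starts after Rohan ends; Rohan is clear from here.
Sofia starts before Mei ends → Mei and Sofia overlap.
Lucia starts after Mei ends.
Lucia starts after Sofia ends.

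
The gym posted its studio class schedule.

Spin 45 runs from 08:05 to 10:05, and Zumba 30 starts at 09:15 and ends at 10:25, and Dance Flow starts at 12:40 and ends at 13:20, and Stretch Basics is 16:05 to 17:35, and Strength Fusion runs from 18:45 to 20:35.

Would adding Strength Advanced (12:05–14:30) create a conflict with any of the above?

Yes — it overlaps Dance Flow

Spin 45: ends 10:05 at or before Strength Advanced starts 12:05 → clear.
Zumba 30: ends 10:25 at or before Strength Advanced starts 12:05 → clear.
Dance Flow: starts 12:40 before Strength Advanced ends 14:30, and ends 13:20 after Strength Advanced starts 12:05 → overlap.
Stretch Basics: starts 16:05 at or after Strength Advanced ends 14:30 → clear.
Strength Fusion: starts 18:45 at or after Strength Advanced ends 14:30 → clear.
Strength Advanced overlaps Dance Flow.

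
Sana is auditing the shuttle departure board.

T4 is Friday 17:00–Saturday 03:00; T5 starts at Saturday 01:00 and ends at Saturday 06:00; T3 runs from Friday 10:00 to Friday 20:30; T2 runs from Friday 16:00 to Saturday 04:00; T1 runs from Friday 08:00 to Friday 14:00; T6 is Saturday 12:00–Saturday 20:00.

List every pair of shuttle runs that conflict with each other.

Sorted by start: T1, T3, T2, T4, T5, T6.
T3 starts before T1 ends → T1 and T3 overlap.
T2 starts after T1 ends, so nothing later overlaps T1 either.
T2 starts before T3 ends → T3 and T2 overlap.
T4 starts before T3 ends → T3 and T4 overlap.
T5 starts after T3 ends, so nothing later overlaps T3 either.
T4 starts before T2 ends → T2 and T4 overlap.
T5 starts before T2 ends → T2 and T5 overlap.
T6 starts after T2 ends.
T5 starts before T4 ends → T4 and T5 overlap.
T6 starts after T4 ends.
T6 starts after T5 ends.

T1 & T3, T2 & T3, T2 & T4, T2 & T5, T3 & T4, T4 & T5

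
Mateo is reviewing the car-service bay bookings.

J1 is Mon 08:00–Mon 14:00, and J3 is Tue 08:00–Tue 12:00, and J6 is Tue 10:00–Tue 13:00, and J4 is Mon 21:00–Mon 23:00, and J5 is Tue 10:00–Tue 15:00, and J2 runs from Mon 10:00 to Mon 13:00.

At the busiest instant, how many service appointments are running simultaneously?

Walk through starts and ends in time order (an end at T is processed before a start at T):
Mon 08:00 start J1 → 1
Mon 10:00 start J2 → 2
Mon 13:00 end J2 → 1
Mon 14:00 end J1 → 0
Mon 21:00 start J4 → 1
Mon 23:00 end J4 → 0
Tue 08:00 start J3 → 1
Tue 10:00 start J5 → 2
Tue 10:00 start J6 → 3
Tue 12:00 end J3 → 2
Tue 13:00 end J6 → 1
Tue 15:00 end J5 → 0
Peak is 3, at Tue 10:00 (J3, J5, J6).

3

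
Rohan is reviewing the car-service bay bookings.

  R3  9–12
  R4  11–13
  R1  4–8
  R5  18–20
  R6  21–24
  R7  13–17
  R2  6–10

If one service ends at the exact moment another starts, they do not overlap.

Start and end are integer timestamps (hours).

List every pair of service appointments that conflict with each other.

R1 & R2, R2 & R3, R3 & R4

Check each pair: they overlap iff neither finishes before the other starts.
Sorted by start: R1, R2, R3, R4, R7, R5, R6.
R2 starts before R1 ends → R1 and R2 overlap.
R3 starts after R1 ends — done with R1.
R3 starts before R2 ends → R2 and R3 overlap.
R4 starts after R2 ends — done with R2.
R4 starts before R3 ends → R3 and R4 overlap.
R7 starts after R3 ends — done with R3.
R7 starts exactly when R4 ends (back-to-back, no overlap) — done with R4.
R5 starts after R7 ends — done with R7.
R6 starts after R5 ends.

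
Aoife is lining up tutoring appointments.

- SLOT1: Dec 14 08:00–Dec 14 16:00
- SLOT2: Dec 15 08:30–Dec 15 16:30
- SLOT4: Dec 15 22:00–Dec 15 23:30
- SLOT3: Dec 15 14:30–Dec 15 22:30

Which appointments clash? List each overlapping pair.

Sorted by start: SLOT1, SLOT2, SLOT3, SLOT4.
SLOT2 starts after SLOT1 ends, so SLOT1 has no further overlaps.
SLOT3 starts before SLOT2 ends → SLOT2 and SLOT3 overlap.
SLOT4 starts after SLOT2 ends.
SLOT4 starts before SLOT3 ends → SLOT3 and SLOT4 overlap.

SLOT2 & SLOT3, SLOT3 & SLOT4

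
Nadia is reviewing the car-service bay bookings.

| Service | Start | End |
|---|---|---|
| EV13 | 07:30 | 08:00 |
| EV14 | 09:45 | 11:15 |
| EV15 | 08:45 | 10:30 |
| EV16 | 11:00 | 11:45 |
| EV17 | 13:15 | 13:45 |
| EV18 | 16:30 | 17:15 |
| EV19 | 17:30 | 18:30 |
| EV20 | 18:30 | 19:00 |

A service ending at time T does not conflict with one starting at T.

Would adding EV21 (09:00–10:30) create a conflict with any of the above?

EV13: ends 08:00 at or before EV21 starts 09:00 → clear.
EV15: starts 08:45 before EV21 ends 10:30, and ends 10:30 after EV21 starts 09:00 → overlap.
EV14: starts 09:45 before EV21 ends 10:30, and ends 11:15 after EV21 starts 09:00 → overlap.
EV16: starts 11:00 at or after EV21 ends 10:30 → clear.
EV17: starts 13:15 at or after EV21 ends 10:30 → clear.
EV18: starts 16:30 at or after EV21 ends 10:30 → clear.
EV19: starts 17:30 at or after EV21 ends 10:30 → clear.
EV20: starts 18:30 at or after EV21 ends 10:30 → clear.
EV21 overlaps EV14, EV15.

Yes — it overlaps EV14, EV15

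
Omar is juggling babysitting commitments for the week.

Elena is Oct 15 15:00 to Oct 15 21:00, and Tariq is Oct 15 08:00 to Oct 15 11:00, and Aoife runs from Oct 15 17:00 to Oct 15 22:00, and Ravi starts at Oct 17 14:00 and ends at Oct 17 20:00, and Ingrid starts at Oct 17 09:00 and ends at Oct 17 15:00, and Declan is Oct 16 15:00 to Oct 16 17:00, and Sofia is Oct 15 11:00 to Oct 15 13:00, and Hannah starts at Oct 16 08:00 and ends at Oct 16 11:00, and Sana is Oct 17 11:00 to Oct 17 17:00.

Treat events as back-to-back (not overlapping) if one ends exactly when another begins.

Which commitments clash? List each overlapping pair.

Check each pair: they overlap iff neither finishes before the other starts.
Sorted by start: Tariq, Sofia, Elena, Aoife, Hannah, Declan, Ingrid, Sana, Ravi.
Sofia starts exactly when Tariq ends (back-to-back, no overlap), so nothing later overlaps Tariq either.
Elena starts after Sofia ends, so nothing later overlaps Sofia either.
Aoife starts before Elena ends → Elena and Aoife overlap.
Hannah starts after Elena ends, so nothing later overlaps Elena either.
Hannah starts after Aoife ends, so nothing later overlaps Aoife either.
Declan starts after Hannah ends, so nothing later overlaps Hannah either.
Ingrid starts after Declan ends, so nothing later overlaps Declan either.
Sana starts before Ingrid ends → Ingrid and Sana overlap.
Ravi starts before Ingrid ends → Ingrid and Ravi overlap.
Ravi starts before Sana ends → Sana and Ravi overlap.

Aoife & Elena, Ingrid & Ravi, Ingrid & Sana, Ravi & Sana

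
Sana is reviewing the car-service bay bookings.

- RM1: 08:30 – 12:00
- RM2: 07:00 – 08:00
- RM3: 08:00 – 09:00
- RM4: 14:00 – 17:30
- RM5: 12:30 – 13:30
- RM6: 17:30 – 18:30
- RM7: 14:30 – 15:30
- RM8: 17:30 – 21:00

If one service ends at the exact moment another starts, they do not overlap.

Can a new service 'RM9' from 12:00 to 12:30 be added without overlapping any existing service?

Yes — the slot is free

RM2: ends 08:00 at or before RM9 starts 12:00 → clear.
RM3: ends 09:00 at or before RM9 starts 12:00 → clear.
RM1: ends 12:00 at or before RM9 starts 12:00 → clear.
RM5: starts 12:30 at or after RM9 ends 12:30 → clear.
RM4: starts 14:00 at or after RM9 ends 12:30 → clear.
RM7: starts 14:30 at or after RM9 ends 12:30 → clear.
RM6: starts 17:30 at or after RM9 ends 12:30 → clear.
RM8: starts 17:30 at or after RM9 ends 12:30 → clear.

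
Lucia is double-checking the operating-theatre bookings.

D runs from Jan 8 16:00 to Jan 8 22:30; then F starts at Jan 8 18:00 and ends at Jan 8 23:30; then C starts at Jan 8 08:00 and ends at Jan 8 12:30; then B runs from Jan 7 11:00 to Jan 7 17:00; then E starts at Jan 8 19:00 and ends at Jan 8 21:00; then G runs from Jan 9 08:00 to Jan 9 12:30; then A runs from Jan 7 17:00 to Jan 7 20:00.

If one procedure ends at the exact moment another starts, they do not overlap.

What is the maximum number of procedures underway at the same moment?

Sort all start/end points and keep a running count:
Jan 7 11:00 start B → 1
Jan 7 17:00 end B → 0
Jan 7 17:00 start A → 1
Jan 7 20:00 end A → 0
Jan 8 08:00 start C → 1
Jan 8 12:30 end C → 0
Jan 8 16:00 start D → 1
Jan 8 18:00 start F → 2
Jan 8 19:00 start E → 3
Jan 8 21:00 end E → 2
Jan 8 22:30 end D → 1
Jan 8 23:30 end F → 0
Jan 9 08:00 start G → 1
Jan 9 12:30 end G → 0
Peak is 3, at Jan 8 19:00 (D, E, F).

3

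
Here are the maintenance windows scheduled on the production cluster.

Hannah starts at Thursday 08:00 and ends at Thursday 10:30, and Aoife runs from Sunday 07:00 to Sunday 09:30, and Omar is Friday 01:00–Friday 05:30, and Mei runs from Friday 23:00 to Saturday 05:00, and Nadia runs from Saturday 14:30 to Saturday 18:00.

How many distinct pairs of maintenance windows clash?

0

Sorted by start: Hannah, Omar, Mei, Nadia, Aoife.
Omar starts after Hannah ends; Hannah is clear from here.
Mei starts after Omar ends; Omar is clear from here.
Nadia starts after Mei ends; Mei is clear from here.
Aoife starts after Nadia ends.
No pair overlaps.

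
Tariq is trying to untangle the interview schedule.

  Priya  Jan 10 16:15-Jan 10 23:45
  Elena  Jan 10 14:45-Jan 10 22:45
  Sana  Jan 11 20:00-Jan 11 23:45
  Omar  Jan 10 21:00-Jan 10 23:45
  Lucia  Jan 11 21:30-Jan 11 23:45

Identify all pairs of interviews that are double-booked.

Elena & Omar, Elena & Priya, Lucia & Sana, Omar & Priya

Check each pair: they overlap iff neither finishes before the other starts.
Sorted by start: Elena, Priya, Omar, Sana, Lucia.
Priya starts before Elena ends → Elena and Priya overlap.
Omar starts before Elena ends → Elena and Omar overlap.
Sana starts after Elena ends; Elena is clear from here.
Omar starts before Priya ends → Priya and Omar overlap.
Sana starts after Priya ends; Priya is clear from here.
Sana starts after Omar ends; Omar is clear from here.
Lucia starts before Sana ends → Sana and Lucia overlap.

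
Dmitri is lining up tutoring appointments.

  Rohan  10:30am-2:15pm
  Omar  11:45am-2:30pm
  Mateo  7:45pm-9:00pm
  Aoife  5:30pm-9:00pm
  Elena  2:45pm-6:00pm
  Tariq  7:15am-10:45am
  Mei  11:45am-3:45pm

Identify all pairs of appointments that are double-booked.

Two intervals overlap when each starts before the other ends.
Sorted by start: Tariq, Rohan, Mei, Omar, Elena, Aoife, Mateo.
Rohan starts before Tariq ends → Tariq and Rohan overlap.
Mei starts after Tariq ends, so Tariq has no further overlaps.
Mei starts before Rohan ends → Rohan and Mei overlap.
Omar starts before Rohan ends → Rohan and Omar overlap.
Elena starts after Rohan ends, so Rohan has no further overlaps.
Omar starts before Mei ends → Mei and Omar overlap.
Elena starts before Mei ends → Mei and Elena overlap.
Aoife starts after Mei ends, so Mei has no further overlaps.
Elena starts after Omar ends, so Omar has no further overlaps.
Aoife starts before Elena ends → Elena and Aoife overlap.
Mateo starts after Elena ends.
Mateo starts before Aoife ends → Aoife and Mateo overlap.

Aoife & Elena, Aoife & Mateo, Elena & Mei, Mei & Omar, Mei & Rohan, Omar & Rohan, Rohan & Tariq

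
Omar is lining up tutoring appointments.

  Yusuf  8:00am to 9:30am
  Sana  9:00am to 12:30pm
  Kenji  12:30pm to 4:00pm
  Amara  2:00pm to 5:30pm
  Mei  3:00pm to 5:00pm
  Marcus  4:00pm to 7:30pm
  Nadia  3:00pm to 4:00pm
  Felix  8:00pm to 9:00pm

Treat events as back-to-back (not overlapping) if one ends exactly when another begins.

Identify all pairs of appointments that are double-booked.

Sorted by start: Yusuf, Sana, Kenji, Amara, Mei, Nadia, Marcus, Felix.
Sana starts before Yusuf ends → Yusuf and Sana overlap.
Kenji starts after Yusuf ends, so Yusuf has no further overlaps.
Kenji starts exactly when Sana ends (back-to-back, no overlap), so Sana has no further overlaps.
Amara starts before Kenji ends → Kenji and Amara overlap.
Mei starts before Kenji ends → Kenji and Mei overlap.
Nadia starts before Kenji ends → Kenji and Nadia overlap.
Marcus starts exactly when Kenji ends (back-to-back, no overlap), so Kenji has no further overlaps.
Mei starts before Amara ends → Amara and Mei overlap.
Nadia starts before Amara ends → Amara and Nadia overlap.
Marcus starts before Amara ends → Amara and Marcus overlap.
Felix starts after Amara ends.
Nadia starts before Mei ends → Mei and Nadia overlap.
Marcus starts before Mei ends → Mei and Marcus overlap.
Felix starts after Mei ends.
Marcus starts exactly when Nadia ends (back-to-back, no overlap), so Nadia has no further overlaps.
Felix starts after Marcus ends.

Amara & Kenji, Amara & Marcus, Amara & Mei, Amara & Nadia, Kenji & Mei, Kenji & Nadia, Marcus & Mei, Mei & Nadia, Sana & Yusuf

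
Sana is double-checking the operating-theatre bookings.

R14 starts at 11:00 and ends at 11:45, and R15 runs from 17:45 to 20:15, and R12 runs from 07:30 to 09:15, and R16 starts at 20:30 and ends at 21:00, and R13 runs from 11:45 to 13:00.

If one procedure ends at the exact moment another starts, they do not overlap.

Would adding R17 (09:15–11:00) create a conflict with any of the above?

R12: ends 09:15 at or before R17 starts 09:15 → clear.
R14: starts 11:00 at or after R17 ends 11:00 → clear.
R13: starts 11:45 at or after R17 ends 11:00 → clear.
R15: starts 17:45 at or after R17 ends 11:00 → clear.
R16: starts 20:30 at or after R17 ends 11:00 → clear.

No — it doesn't clash with anything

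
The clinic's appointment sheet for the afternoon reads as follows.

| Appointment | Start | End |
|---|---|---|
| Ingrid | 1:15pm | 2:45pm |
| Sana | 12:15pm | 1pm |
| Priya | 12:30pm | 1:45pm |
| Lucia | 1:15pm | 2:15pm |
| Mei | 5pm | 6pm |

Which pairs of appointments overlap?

Sorted by start: Sana, Priya, Lucia, Ingrid, Mei.
Priya starts before Sana ends → Sana and Priya overlap.
Lucia starts after Sana ends — done with Sana.
Lucia starts before Priya ends → Priya and Lucia overlap.
Ingrid starts before Priya ends → Priya and Ingrid overlap.
Mei starts after Priya ends.
Ingrid starts before Lucia ends → Lucia and Ingrid overlap.
Mei starts after Lucia ends.
Mei starts after Ingrid ends.

Ingrid & Lucia, Ingrid & Priya, Lucia & Priya, Priya & Sana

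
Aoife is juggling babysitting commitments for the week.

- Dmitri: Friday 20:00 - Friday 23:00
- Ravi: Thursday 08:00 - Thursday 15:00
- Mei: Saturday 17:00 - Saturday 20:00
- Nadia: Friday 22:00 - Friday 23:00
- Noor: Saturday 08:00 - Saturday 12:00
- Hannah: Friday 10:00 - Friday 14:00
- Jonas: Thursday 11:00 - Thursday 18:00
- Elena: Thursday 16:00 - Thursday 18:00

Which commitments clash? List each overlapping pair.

Sorted by start: Ravi, Jonas, Elena, Hannah, Dmitri, Nadia, Noor, Mei.
Jonas starts before Ravi ends → Ravi and Jonas overlap.
Elena starts after Ravi ends; Ravi is clear from here.
Elena starts before Jonas ends → Jonas and Elena overlap.
Hannah starts after Jonas ends; Jonas is clear from here.
Hannah starts after Elena ends; Elena is clear from here.
Dmitri starts after Hannah ends; Hannah is clear from here.
Nadia starts before Dmitri ends → Dmitri and Nadia overlap.
Noor starts after Dmitri ends; Dmitri is clear from here.
Noor starts after Nadia ends; Nadia is clear from here.
Mei starts after Noor ends.

Dmitri & Nadia, Elena & Jonas, Jonas & Ravi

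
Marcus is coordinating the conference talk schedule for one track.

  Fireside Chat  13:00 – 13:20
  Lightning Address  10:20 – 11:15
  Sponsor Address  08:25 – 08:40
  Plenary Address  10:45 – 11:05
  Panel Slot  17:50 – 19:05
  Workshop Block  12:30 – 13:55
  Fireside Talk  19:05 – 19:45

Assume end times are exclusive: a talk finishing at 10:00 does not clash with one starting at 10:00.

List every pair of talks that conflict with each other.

Sorted by start: Sponsor Address, Lightning Address, Plenary Address, Workshop Block, Fireside Chat, Panel Slot, Fireside Talk.
Lightning Address starts after Sponsor Address ends, so Sponsor Address has no further overlaps.
Plenary Address starts before Lightning Address ends → Lightning Address and Plenary Address overlap.
Workshop Block starts after Lightning Address ends, so Lightning Address has no further overlaps.
Workshop Block starts after Plenary Address ends, so Plenary Address has no further overlaps.
Fireside Chat starts before Workshop Block ends → Workshop Block and Fireside Chat overlap.
Panel Slot starts after Workshop Block ends, so Workshop Block has no further overlaps.
Panel Slot starts after Fireside Chat ends, so Fireside Chat has no further overlaps.
Fireside Talk starts exactly when Panel Slot ends (back-to-back, no overlap).

Fireside Chat & Workshop Block, Lightning Address & Plenary Address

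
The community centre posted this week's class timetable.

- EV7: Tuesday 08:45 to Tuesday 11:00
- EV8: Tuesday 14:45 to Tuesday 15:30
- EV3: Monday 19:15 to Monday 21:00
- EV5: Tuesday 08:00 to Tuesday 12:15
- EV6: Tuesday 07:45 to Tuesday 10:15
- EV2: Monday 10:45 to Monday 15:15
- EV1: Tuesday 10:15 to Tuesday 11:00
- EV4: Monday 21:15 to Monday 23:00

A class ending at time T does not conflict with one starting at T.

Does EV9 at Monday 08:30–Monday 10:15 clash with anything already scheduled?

EV2: starts Monday 10:45 at or after EV9 ends Monday 10:15 → clear.
EV3: starts Monday 19:15 at or after EV9 ends Monday 10:15 → clear.
EV4: starts Monday 21:15 at or after EV9 ends Monday 10:15 → clear.
EV6: starts Tuesday 07:45 at or after EV9 ends Monday 10:15 → clear.
EV5: starts Tuesday 08:00 at or after EV9 ends Monday 10:15 → clear.
EV7: starts Tuesday 08:45 at or after EV9 ends Monday 10:15 → clear.
EV1: starts Tuesday 10:15 at or after EV9 ends Monday 10:15 → clear.
EV8: starts Tuesday 14:45 at or after EV9 ends Monday 10:15 → clear.

No — it doesn't clash with anything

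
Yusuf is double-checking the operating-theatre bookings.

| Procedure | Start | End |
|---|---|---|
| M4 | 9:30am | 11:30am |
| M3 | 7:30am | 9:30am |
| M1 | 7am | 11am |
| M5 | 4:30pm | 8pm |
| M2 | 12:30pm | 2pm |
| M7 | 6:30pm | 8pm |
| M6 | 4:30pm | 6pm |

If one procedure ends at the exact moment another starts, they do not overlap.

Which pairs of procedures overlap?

M1 & M3, M1 & M4, M5 & M6, M5 & M7

Sorted by start: M1, M3, M4, M2, M5, M6, M7.
M3 starts before M1 ends → M1 and M3 overlap.
M4 starts before M1 ends → M1 and M4 overlap.
M2 starts after M1 ends; M1 is clear from here.
M4 starts exactly when M3 ends (back-to-back, no overlap); M3 is clear from here.
M2 starts after M4 ends; M4 is clear from here.
M5 starts after M2 ends; M2 is clear from here.
M6 starts before M5 ends → M5 and M6 overlap.
M7 starts before M5 ends → M5 and M7 overlap.
M7 starts after M6 ends.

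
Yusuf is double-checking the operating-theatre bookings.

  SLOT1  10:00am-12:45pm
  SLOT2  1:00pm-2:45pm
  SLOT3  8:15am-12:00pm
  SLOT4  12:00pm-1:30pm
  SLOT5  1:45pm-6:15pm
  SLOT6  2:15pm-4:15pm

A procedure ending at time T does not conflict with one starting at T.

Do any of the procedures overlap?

Yes

Sorted by start: SLOT3, SLOT1, SLOT4, SLOT2, SLOT5, SLOT6.
SLOT1 starts before SLOT3 ends → SLOT3 and SLOT1 overlap.
That's a conflict, so the schedule is not conflict-free.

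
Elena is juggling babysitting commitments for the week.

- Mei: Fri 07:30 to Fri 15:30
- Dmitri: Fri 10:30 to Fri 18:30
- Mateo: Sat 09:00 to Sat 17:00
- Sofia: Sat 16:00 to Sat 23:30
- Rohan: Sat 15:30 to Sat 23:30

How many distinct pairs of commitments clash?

Check each pair: they overlap iff neither finishes before the other starts.
Sorted by start: Mei, Dmitri, Mateo, Rohan, Sofia.
Dmitri starts before Mei ends → Mei and Dmitri overlap.
Mateo starts after Mei ends; Mei is clear from here.
Mateo starts after Dmitri ends; Dmitri is clear from here.
Rohan starts before Mateo ends → Mateo and Rohan overlap.
Sofia starts before Mateo ends → Mateo and Sofia overlap.
Sofia starts before Rohan ends → Rohan and Sofia overlap.
Overlapping pairs: Dmitri & Mei, Mateo & Rohan, Mateo & Sofia, Rohan & Sofia — 4 in total.

4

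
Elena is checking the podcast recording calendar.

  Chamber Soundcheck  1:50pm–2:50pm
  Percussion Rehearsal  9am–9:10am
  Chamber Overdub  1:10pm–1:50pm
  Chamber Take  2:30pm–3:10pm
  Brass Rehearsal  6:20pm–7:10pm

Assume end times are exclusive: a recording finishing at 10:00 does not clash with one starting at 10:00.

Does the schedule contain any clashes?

Yes

Two intervals overlap when each starts before the other ends.
Sorted by start: Percussion Rehearsal, Chamber Overdub, Chamber Soundcheck, Chamber Take, Brass Rehearsal.
Chamber Overdub starts after Percussion Rehearsal ends — done with Percussion Rehearsal.
Chamber Soundcheck starts exactly when Chamber Overdub ends (back-to-back, no overlap) — done with Chamber Overdub.
Chamber Take starts before Chamber Soundcheck ends → Chamber Soundcheck and Chamber Take overlap.
That's a conflict, so the schedule is not conflict-free.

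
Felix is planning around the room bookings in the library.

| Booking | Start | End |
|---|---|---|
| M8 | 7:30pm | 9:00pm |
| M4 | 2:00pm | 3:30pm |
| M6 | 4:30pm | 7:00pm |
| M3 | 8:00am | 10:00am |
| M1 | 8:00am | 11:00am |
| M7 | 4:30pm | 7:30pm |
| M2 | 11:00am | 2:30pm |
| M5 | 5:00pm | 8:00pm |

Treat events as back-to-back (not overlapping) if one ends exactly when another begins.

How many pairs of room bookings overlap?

6

Sorted by start: M1, M3, M2, M4, M6, M7, M5, M8.
M3 starts before M1 ends → M1 and M3 overlap.
M2 starts exactly when M1 ends (back-to-back, no overlap), so M1 has no further overlaps.
M2 starts after M3 ends, so M3 has no further overlaps.
M4 starts before M2 ends → M2 and M4 overlap.
M6 starts after M2 ends, so M2 has no further overlaps.
M6 starts after M4 ends, so M4 has no further overlaps.
M7 starts before M6 ends → M6 and M7 overlap.
M5 starts before M6 ends → M6 and M5 overlap.
M8 starts after M6 ends.
M5 starts before M7 ends → M7 and M5 overlap.
M8 starts exactly when M7 ends (back-to-back, no overlap).
M8 starts before M5 ends → M5 and M8 overlap.
Overlapping pairs: M1 & M3, M2 & M4, M5 & M6, M5 & M7, M5 & M8, M6 & M7 — 6 in total.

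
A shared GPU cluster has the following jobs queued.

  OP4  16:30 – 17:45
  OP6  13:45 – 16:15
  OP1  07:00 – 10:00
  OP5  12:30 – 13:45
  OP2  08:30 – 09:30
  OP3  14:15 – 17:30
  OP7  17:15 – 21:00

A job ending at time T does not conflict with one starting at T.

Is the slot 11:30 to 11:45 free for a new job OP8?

OP1: ends 10:00 at or before OP8 starts 11:30 → clear.
OP2: ends 09:30 at or before OP8 starts 11:30 → clear.
OP5: starts 12:30 at or after OP8 ends 11:45 → clear.
OP6: starts 13:45 at or after OP8 ends 11:45 → clear.
OP3: starts 14:15 at or after OP8 ends 11:45 → clear.
OP4: starts 16:30 at or after OP8 ends 11:45 → clear.
OP7: starts 17:15 at or after OP8 ends 11:45 → clear.

Yes — the slot is free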